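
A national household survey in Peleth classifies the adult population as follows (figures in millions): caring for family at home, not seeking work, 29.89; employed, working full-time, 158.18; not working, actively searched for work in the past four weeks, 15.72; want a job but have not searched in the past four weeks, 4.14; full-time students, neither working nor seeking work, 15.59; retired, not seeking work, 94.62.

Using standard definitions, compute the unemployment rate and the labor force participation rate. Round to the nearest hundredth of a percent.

Employed = 158.18 million.
Unemployed = 15.72 million.
Labor force = 158.18 + 15.72 = 173.90 million.
Not in labor force = 29.89 + 4.14 + 15.59 + 94.62 = 144.24 million (those not working and not actively searching are outside the labor force — including those who want a job but have given up searching).
Civilian working-age population = 173.90 + 144.24 = 318.14 million.
Unemployment rate = 15.72 / 173.90 = 9.04%.
Labor force participation rate = 173.90 / 318.14 = 54.66%.

Unemployment rate ≈ 9.04%; labor force participation rate ≈ 54.66%.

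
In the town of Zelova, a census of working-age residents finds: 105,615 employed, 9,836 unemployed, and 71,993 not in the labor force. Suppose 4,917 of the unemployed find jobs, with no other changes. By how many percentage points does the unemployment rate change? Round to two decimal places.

The unemployment rate changes by −4.26 percentage points.

Initially, labor force = 105,615 + 9,836 = 115,451, so u = 9,836/115,451 = 8.52%.
After the change, unemployed falls and employed rises by 4,917; labor force unchanged → E = 110,532, U = 4,919, labor force = 115,451.
New unemployment rate = 4,919 / 115,451 = 4.26%.
Change = 4.26% − 8.52% = −4.26 percentage points.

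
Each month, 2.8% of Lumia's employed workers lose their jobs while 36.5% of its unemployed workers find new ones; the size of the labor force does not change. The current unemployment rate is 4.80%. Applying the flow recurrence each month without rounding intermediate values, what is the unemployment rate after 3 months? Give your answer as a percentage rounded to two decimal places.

With a fixed labor force, u_{t+1} = u_t + s·(1−u_t) − f·u_t = u_t·(1−s−f) + s.
Here 1−s−f = 0.607 and s = 0.028.
u_1 = 0.048000 × 0.607 + 0.028 = 0.057136.
u_2 = 0.057136 × 0.607 + 0.028 = 0.062682.
u_3 = 0.062682 × 0.607 + 0.028 = 0.066048.

Unemployment rate after three months ≈ 6.60%.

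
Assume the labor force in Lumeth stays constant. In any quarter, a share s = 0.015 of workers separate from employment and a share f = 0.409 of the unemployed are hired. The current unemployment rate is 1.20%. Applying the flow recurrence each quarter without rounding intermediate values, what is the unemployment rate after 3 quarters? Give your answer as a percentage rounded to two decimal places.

With a fixed labor force, u_{t+1} = u_t + s·(1−u_t) − f·u_t = u_t·(1−s−f) + s.
Here 1−s−f = 0.576 and s = 0.015.
u_1 = 0.012000 × 0.576 + 0.015 = 0.021912.
u_2 = 0.021912 × 0.576 + 0.015 = 0.027621.
u_3 = 0.027621 × 0.576 + 0.015 = 0.030910.

Unemployment rate after three quarters ≈ 3.09%.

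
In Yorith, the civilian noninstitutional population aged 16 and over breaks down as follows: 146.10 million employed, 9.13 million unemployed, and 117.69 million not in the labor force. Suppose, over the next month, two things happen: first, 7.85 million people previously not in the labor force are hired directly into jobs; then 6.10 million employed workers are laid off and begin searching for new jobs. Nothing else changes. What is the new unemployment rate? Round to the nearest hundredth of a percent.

Initially, labor force = 146.10 + 9.13 = 155.23 million, so u = 9.13/155.23 = 5.88%.
After the first change, employed and labor force both rise by 7.85; unemployed unchanged → E = 153.95, U = 9.13, labor force = 163.08 million.
After the second change, employed falls and unemployed rises by 6.10; labor force unchanged → E = 147.85, U = 15.23, labor force = 163.08 million.
New unemployment rate = 15.23 / 163.08 = 9.34%.

New unemployment rate ≈ 9.34%.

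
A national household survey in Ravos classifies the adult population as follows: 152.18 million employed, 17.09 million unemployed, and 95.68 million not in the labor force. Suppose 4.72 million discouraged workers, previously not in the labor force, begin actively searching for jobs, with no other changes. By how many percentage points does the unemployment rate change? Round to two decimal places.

Initially, labor force = 152.18 + 17.09 = 169.27 million, so u = 17.09/169.27 = 10.10%.
After the change, unemployed and labor force both rise by 4.72 → E = 152.18, U = 21.81, labor force = 173.99 million.
New unemployment rate = 21.81 / 173.99 = 12.54%.
Change = 12.54% − 10.10% = +2.44 percentage points.

The unemployment rate changes by +2.44 percentage points.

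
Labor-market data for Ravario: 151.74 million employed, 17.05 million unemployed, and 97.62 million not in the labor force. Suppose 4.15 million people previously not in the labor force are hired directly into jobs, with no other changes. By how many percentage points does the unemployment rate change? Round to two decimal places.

The unemployment rate changes by −0.24 percentage points.

Initially, labor force = 151.74 + 17.05 = 168.79 million, so u = 17.05/168.79 = 10.10%.
After the change, employed and labor force both rise by 4.15; unemployed unchanged → E = 155.89, U = 17.05, labor force = 172.94 million.
New unemployment rate = 17.05 / 172.94 = 9.86%.
Change = 9.86% − 10.10% = −0.24 percentage points.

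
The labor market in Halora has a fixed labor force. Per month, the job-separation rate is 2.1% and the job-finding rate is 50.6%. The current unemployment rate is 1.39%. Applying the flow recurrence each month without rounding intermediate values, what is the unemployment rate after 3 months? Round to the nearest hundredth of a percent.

Unemployment rate after three months ≈ 3.71%.

With a fixed labor force, u_{t+1} = u_t + s·(1−u_t) − f·u_t = u_t·(1−s−f) + s.
Here 1−s−f = 0.473 and s = 0.021.
u_1 = 0.013900 × 0.473 + 0.021 = 0.027575.
u_2 = 0.027575 × 0.473 + 0.021 = 0.034043.
u_3 = 0.034043 × 0.473 + 0.021 = 0.037102.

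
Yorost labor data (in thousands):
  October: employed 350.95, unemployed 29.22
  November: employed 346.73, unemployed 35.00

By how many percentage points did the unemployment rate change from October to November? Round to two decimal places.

The unemployment rate changed by +1.48 percentage points.

October: labor force = 350.95 + 29.22 = 380.17; u = 29.22/380.17 = 7.69%.
November: labor force = 346.73 + 35.00 = 381.73; u = 35.00/381.73 = 9.17%.
Change = 9.17% − 7.69% = +1.48 pp.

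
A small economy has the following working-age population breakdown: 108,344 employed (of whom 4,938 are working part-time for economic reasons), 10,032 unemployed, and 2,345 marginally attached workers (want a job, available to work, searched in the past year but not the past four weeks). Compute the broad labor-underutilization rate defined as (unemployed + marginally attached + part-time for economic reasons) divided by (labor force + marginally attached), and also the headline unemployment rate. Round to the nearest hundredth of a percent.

Broad underutilization rate ≈ 14.34%; headline unemployment rate ≈ 8.47%.

Labor force = 108,344 + 10,032 = 118,376.
Numerator = 10,032 + 2,345 + 4,938 = 17,315.
Denominator = 118,376 + 2,345 = 120,721.
Broad rate = 17,315 / 120,721 = 14.34%.
Headline unemployment rate = 10,032 / 118,376 = 8.47%.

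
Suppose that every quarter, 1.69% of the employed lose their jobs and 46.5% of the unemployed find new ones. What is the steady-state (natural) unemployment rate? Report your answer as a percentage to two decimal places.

Steady-state unemployment rate ≈ 3.51%.

At steady state the flows balance: s·E = f·U, so U/(E+U) = s/(s+f).
u* = 1.69 / (1.69 + 46.5) = 1.69 / 48.19 = 3.51%.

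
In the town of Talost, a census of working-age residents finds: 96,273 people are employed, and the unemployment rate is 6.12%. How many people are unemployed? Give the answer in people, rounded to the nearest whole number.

About 6,276 are unemployed.

Let U be the number unemployed. The labor force is E + U, and U/(E+U) = 0.0612.
So U = 0.0612 × 96,273 / (1 − 0.0612) = 5891.91 / 0.9388 ≈ 6,276.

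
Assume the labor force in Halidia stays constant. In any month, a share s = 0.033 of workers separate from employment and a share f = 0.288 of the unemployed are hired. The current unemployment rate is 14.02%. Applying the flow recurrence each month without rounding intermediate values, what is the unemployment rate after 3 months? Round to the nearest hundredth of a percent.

With a fixed labor force, u_{t+1} = u_t + s·(1−u_t) − f·u_t = u_t·(1−s−f) + s.
Here 1−s−f = 0.679 and s = 0.033.
u_1 = 0.140200 × 0.679 + 0.033 = 0.128196.
u_2 = 0.128196 × 0.679 + 0.033 = 0.120045.
u_3 = 0.120045 × 0.679 + 0.033 = 0.114511.

Unemployment rate after three months ≈ 11.45%.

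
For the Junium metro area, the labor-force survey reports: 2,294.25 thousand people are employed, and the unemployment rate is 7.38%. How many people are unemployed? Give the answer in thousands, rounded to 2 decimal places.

Let U be the number unemployed. The labor force is E + U, and U/(E+U) = 0.0738.
So U = 0.0738 × 2,294.25 / (1 − 0.0738) = 169.3157 / 0.9262 ≈ 182.81 thousand.

About 182.81 thousand are unemployed.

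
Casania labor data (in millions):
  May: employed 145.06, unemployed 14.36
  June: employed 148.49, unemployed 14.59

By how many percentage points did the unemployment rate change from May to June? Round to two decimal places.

The unemployment rate changed by −0.06 percentage points.

May: labor force = 145.06 + 14.36 = 159.42; u = 14.36/159.42 = 9.01%.
June: labor force = 148.49 + 14.59 = 163.08; u = 14.59/163.08 = 8.95%.
Change = 8.95% − 9.01% = −0.06 pp.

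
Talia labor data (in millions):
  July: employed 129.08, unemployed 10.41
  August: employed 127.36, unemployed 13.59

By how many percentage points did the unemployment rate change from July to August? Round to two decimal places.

July: labor force = 129.08 + 10.41 = 139.49; u = 10.41/139.49 = 7.46%.
August: labor force = 127.36 + 13.59 = 140.95; u = 13.59/140.95 = 9.64%.
Change = 9.64% − 7.46% = +2.18 pp.

The unemployment rate changed by +2.18 percentage points.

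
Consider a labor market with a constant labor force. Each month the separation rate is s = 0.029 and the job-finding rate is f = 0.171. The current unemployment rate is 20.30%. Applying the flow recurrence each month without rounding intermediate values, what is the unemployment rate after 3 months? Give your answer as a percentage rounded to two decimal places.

Unemployment rate after three months ≈ 17.47%.

With a fixed labor force, u_{t+1} = u_t + s·(1−u_t) − f·u_t = u_t·(1−s−f) + s.
Here 1−s−f = 0.800 and s = 0.029.
u_1 = 0.203000 × 0.800 + 0.029 = 0.191400.
u_2 = 0.191400 × 0.800 + 0.029 = 0.182120.
u_3 = 0.182120 × 0.800 + 0.029 = 0.174696.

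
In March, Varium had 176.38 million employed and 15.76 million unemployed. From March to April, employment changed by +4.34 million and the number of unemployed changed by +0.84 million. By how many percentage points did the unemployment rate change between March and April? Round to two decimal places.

The unemployment rate changed by +0.21 percentage points.

March: labor force = 176.38 + 15.76 = 192.14; u = 15.76/192.14 = 8.20%.
April: labor force = 180.72 + 16.60 = 197.32; u = 16.60/197.32 = 8.41%.
Change = 8.41% − 8.20% = +0.21 pp.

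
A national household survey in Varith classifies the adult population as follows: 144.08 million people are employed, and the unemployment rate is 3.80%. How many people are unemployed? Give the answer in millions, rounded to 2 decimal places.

About 5.69 million are unemployed.

Let U be the number unemployed. The labor force is E + U, and U/(E+U) = 0.0380.
So U = 0.0380 × 144.08 / (1 − 0.0380) = 5.4750 / 0.9620 ≈ 5.69 million.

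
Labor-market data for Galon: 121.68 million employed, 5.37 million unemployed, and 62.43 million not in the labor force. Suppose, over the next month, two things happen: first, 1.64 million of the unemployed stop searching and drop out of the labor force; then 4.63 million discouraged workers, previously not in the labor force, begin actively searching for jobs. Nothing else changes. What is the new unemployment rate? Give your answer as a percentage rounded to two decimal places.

New unemployment rate ≈ 6.43%.

Initially, labor force = 121.68 + 5.37 = 127.05 million, so u = 5.37/127.05 = 4.23%.
After the first change, unemployed and labor force both fall by 1.64 → E = 121.68, U = 3.73, labor force = 125.41 million.
After the second change, unemployed and labor force both rise by 4.63 → E = 121.68, U = 8.36, labor force = 130.04 million.
New unemployment rate = 8.36 / 130.04 = 6.43%.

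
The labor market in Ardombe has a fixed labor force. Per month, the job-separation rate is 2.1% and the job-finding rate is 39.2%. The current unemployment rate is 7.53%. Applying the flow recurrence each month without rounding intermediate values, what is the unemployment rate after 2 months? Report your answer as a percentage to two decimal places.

Unemployment rate after two months ≈ 5.93%.

With a fixed labor force, u_{t+1} = u_t + s·(1−u_t) − f·u_t = u_t·(1−s−f) + s.
Here 1−s−f = 0.587 and s = 0.021.
u_1 = 0.075300 × 0.587 + 0.021 = 0.065201.
u_2 = 0.065201 × 0.587 + 0.021 = 0.059273.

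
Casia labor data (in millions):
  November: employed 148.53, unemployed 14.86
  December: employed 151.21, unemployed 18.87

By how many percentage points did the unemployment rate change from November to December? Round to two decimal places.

November: labor force = 148.53 + 14.86 = 163.39; u = 14.86/163.39 = 9.09%.
December: labor force = 151.21 + 18.87 = 170.08; u = 18.87/170.08 = 11.09%.
Change = 11.09% − 9.09% = +2.00 pp.

The unemployment rate changed by +2.00 percentage points.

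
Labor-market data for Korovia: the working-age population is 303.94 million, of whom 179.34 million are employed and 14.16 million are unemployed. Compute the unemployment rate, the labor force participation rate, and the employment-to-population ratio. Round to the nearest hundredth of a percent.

Unemployment rate ≈ 7.32%; labor force participation rate ≈ 63.66%; employment-population ratio ≈ 59.01%.

Labor force = employed + unemployed = 179.34 + 14.16 = 193.50 million.
Unemployment rate = 14.16 / 193.50 = 7.32%.
Labor force participation rate = 193.50 / 303.94 = 63.66%.
Employment-population ratio = 179.34 / 303.94 = 59.01%.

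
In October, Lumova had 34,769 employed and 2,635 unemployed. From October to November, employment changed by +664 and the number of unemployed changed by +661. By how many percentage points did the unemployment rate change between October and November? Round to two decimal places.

The unemployment rate changed by +1.47 percentage points.

October: labor force = 34,769 + 2,635 = 37,404; u = 2,635/37,404 = 7.04%.
November: labor force = 35,433 + 3,296 = 38,729; u = 3,296/38,729 = 8.51%.
Change = 8.51% − 7.04% = +1.47 pp.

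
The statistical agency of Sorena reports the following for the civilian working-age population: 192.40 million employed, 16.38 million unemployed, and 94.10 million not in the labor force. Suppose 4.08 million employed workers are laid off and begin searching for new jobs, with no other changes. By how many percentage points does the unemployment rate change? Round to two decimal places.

The unemployment rate changes by +1.95 percentage points.

Initially, labor force = 192.40 + 16.38 = 208.78 million, so u = 16.38/208.78 = 7.85%.
After the change, employed falls and unemployed rises by 4.08; labor force unchanged → E = 188.32, U = 20.46, labor force = 208.78 million.
New unemployment rate = 20.46 / 208.78 = 9.80%.
Change = 9.80% − 7.85% = +1.95 percentage points.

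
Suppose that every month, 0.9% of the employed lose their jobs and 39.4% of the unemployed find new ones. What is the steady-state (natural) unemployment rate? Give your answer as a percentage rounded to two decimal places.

Steady-state unemployment rate ≈ 2.23%.

At steady state the flows balance: s·E = f·U, so U/(E+U) = s/(s+f).
u* = 0.9 / (0.9 + 39.4) = 0.9 / 40.30 = 2.23%.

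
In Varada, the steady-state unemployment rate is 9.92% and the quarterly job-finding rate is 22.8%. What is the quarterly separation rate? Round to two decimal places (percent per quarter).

From u* = s/(s+f): s = u·f/(1−u).
s = 0.0992 × 22.8 / (1 − 0.0992) = 2.2618 / 0.9008 ≈ 2.51% per quarter.

Separation rate ≈ 2.51% per quarter.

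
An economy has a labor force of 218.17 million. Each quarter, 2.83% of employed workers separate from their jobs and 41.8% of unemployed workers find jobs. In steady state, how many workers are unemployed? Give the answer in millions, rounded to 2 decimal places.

Steady-state unemployment rate u* = s/(s+f) = 2.83/(2.83+41.8) = 0.063410.
Unemployed = u* × labor force = 0.063410 × 218.17 ≈ 13.83 million.

About 13.83 million are unemployed in steady state.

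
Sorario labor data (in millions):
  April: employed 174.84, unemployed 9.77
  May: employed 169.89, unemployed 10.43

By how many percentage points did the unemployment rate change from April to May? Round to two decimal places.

The unemployment rate changed by +0.49 percentage points.

April: labor force = 174.84 + 9.77 = 184.61; u = 9.77/184.61 = 5.29%.
May: labor force = 169.89 + 10.43 = 180.32; u = 10.43/180.32 = 5.78%.
Change = 5.78% − 5.29% = +0.49 pp.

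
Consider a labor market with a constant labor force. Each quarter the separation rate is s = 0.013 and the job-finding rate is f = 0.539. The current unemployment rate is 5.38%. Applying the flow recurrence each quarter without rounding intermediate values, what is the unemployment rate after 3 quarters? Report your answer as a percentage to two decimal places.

Unemployment rate after three quarters ≈ 2.63%.

With a fixed labor force, u_{t+1} = u_t + s·(1−u_t) − f·u_t = u_t·(1−s−f) + s.
Here 1−s−f = 0.448 and s = 0.013.
u_1 = 0.053800 × 0.448 + 0.013 = 0.037102.
u_2 = 0.037102 × 0.448 + 0.013 = 0.029622.
u_3 = 0.029622 × 0.448 + 0.013 = 0.026271.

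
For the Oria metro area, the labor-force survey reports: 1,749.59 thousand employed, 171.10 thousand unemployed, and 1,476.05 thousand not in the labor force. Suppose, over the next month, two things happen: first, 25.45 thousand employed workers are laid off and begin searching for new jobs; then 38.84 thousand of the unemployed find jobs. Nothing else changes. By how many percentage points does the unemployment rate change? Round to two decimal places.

Initially, labor force = 1,749.59 + 171.10 = 1,920.69 thousand, so u = 171.10/1,920.69 = 8.91%.
After the first change, employed falls and unemployed rises by 25.45; labor force unchanged → E = 1,724.14, U = 196.55, labor force = 1,920.69 thousand.
After the second change, unemployed falls and employed rises by 38.84; labor force unchanged → E = 1,762.98, U = 157.71, labor force = 1,920.69 thousand.
New unemployment rate = 157.71 / 1,920.69 = 8.21%.
Change = 8.21% − 8.91% = −0.70 percentage points.

The unemployment rate changes by −0.70 percentage points.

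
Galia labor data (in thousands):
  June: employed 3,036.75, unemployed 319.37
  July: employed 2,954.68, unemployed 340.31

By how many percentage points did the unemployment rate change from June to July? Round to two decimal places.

June: labor force = 3,036.75 + 319.37 = 3,356.12; u = 319.37/3,356.12 = 9.52%.
July: labor force = 2,954.68 + 340.31 = 3,294.99; u = 340.31/3,294.99 = 10.33%.
Change = 10.33% − 9.52% = +0.81 pp.

The unemployment rate changed by +0.81 percentage points.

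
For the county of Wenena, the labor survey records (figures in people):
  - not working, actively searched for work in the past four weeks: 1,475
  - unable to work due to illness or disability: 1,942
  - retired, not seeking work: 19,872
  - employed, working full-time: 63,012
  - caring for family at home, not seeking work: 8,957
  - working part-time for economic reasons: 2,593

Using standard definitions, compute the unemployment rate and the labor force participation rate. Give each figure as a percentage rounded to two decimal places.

Unemployment rate ≈ 2.20%; labor force participation rate ≈ 68.55%.

Employed = 63,012 + 2,593 = 65,605 (anyone who worked, including part-time for economic reasons, counts as employed).
Unemployed = 1,475.
Labor force = 65,605 + 1,475 = 67,080.
Not in labor force = 1,942 + 19,872 + 8,957 = 30,771 (those not working and not actively searching are outside the labor force).
Civilian working-age population = 67,080 + 30,771 = 97,851.
Unemployment rate = 1,475 / 67,080 = 2.20%.
Labor force participation rate = 67,080 / 97,851 = 68.55%.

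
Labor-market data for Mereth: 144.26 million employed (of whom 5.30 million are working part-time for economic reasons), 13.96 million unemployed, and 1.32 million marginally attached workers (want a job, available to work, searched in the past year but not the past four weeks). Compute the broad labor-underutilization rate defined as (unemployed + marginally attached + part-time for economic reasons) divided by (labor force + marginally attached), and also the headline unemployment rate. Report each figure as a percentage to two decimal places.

Labor force = 144.26 + 13.96 = 158.22 million.
Numerator = 13.96 + 1.32 + 5.30 = 20.58 million.
Denominator = 158.22 + 1.32 = 159.54 million.
Broad rate = 20.58 / 159.54 = 12.90%.
Headline unemployment rate = 13.96 / 158.22 = 8.82%.

Broad underutilization rate ≈ 12.90%; headline unemployment rate ≈ 8.82%.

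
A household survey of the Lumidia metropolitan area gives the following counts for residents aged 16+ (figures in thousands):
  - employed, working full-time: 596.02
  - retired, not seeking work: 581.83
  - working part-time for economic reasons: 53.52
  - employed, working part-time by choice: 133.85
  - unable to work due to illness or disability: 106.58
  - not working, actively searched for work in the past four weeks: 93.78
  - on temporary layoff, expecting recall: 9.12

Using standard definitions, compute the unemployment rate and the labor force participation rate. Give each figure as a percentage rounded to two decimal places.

Unemployment rate ≈ 11.61%; labor force participation rate ≈ 56.28%.

Employed = 596.02 + 53.52 + 133.85 = 783.39 thousand (anyone who worked, including part-time for economic reasons, counts as employed).
Unemployed = 93.78 + 9.12 = 102.90 thousand (jobless and actively searching, or on temporary layoff).
Labor force = 783.39 + 102.90 = 886.29 thousand.
Not in labor force = 581.83 + 106.58 = 688.41 thousand (those not working and not actively searching are outside the labor force).
Civilian working-age population = 886.29 + 688.41 = 1,574.70 thousand.
Unemployment rate = 102.90 / 886.29 = 11.61%.
Labor force participation rate = 886.29 / 1,574.70 = 56.28%.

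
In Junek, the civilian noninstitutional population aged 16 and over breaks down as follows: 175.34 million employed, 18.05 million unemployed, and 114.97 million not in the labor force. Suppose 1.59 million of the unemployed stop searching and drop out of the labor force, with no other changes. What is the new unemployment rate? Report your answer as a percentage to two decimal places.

New unemployment rate ≈ 8.58%.

Initially, labor force = 175.34 + 18.05 = 193.39 million, so u = 18.05/193.39 = 9.33%.
After the change, unemployed and labor force both fall by 1.59 → E = 175.34, U = 16.46, labor force = 191.80 million.
New unemployment rate = 16.46 / 191.80 = 8.58%.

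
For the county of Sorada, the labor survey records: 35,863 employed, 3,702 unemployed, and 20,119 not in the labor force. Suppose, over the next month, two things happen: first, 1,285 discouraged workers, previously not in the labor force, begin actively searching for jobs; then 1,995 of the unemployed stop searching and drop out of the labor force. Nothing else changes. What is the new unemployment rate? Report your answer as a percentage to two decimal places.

Initially, labor force = 35,863 + 3,702 = 39,565, so u = 3,702/39,565 = 9.36%.
After the first change, unemployed and labor force both rise by 1,285 → E = 35,863, U = 4,987, labor force = 40,850.
After the second change, unemployed and labor force both fall by 1,995 → E = 35,863, U = 2,992, labor force = 38,855.
New unemployment rate = 2,992 / 38,855 = 7.70%.

New unemployment rate ≈ 7.70%.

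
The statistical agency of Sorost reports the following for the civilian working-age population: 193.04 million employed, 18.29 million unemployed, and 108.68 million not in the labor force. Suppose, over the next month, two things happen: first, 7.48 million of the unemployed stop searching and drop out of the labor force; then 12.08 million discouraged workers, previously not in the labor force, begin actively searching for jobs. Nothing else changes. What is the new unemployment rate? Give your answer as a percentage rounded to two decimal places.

Initially, labor force = 193.04 + 18.29 = 211.33 million, so u = 18.29/211.33 = 8.65%.
After the first change, unemployed and labor force both fall by 7.48 → E = 193.04, U = 10.81, labor force = 203.85 million.
After the second change, unemployed and labor force both rise by 12.08 → E = 193.04, U = 22.89, labor force = 215.93 million.
New unemployment rate = 22.89 / 215.93 = 10.60%.

New unemployment rate ≈ 10.60%.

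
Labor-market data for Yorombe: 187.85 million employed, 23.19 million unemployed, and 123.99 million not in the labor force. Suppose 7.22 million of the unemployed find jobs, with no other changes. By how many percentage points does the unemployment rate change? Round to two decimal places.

Initially, labor force = 187.85 + 23.19 = 211.04 million, so u = 23.19/211.04 = 10.99%.
After the change, unemployed falls and employed rises by 7.22; labor force unchanged → E = 195.07, U = 15.97, labor force = 211.04 million.
New unemployment rate = 15.97 / 211.04 = 7.57%.
Change = 7.57% − 10.99% = −3.42 percentage points.

The unemployment rate changes by −3.42 percentage points.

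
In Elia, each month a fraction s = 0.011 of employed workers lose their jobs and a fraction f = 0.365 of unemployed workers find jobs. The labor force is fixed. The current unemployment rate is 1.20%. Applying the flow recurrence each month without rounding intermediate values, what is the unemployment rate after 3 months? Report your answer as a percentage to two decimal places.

Unemployment rate after three months ≈ 2.51%.

With a fixed labor force, u_{t+1} = u_t + s·(1−u_t) − f·u_t = u_t·(1−s−f) + s.
Here 1−s−f = 0.624 and s = 0.011.
u_1 = 0.012000 × 0.624 + 0.011 = 0.018488.
u_2 = 0.018488 × 0.624 + 0.011 = 0.022537.
u_3 = 0.022537 × 0.624 + 0.011 = 0.025063.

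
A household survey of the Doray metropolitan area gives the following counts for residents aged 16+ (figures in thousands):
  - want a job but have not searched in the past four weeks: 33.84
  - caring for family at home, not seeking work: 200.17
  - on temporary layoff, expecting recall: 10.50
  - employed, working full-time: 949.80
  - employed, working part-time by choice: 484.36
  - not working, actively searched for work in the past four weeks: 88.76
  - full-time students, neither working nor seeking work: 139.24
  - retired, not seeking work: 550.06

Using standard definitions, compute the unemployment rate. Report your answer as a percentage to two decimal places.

Employed = 949.80 + 484.36 = 1,434.16 thousand.
Unemployed = 10.50 + 88.76 = 99.26 thousand (jobless and actively searching, or on temporary layoff).
Labor force = 1,434.16 + 99.26 = 1,533.42 thousand.
Unemployment rate = 99.26 / 1,533.42 = 6.47%.

Unemployment rate ≈ 6.47%.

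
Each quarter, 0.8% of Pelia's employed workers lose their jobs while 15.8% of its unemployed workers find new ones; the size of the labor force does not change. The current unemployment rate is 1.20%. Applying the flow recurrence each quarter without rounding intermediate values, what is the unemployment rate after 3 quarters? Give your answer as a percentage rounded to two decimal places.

Unemployment rate after three quarters ≈ 2.72%.

With a fixed labor force, u_{t+1} = u_t + s·(1−u_t) − f·u_t = u_t·(1−s−f) + s.
Here 1−s−f = 0.834 and s = 0.008.
u_1 = 0.012000 × 0.834 + 0.008 = 0.018008.
u_2 = 0.018008 × 0.834 + 0.008 = 0.023019.
u_3 = 0.023019 × 0.834 + 0.008 = 0.027198.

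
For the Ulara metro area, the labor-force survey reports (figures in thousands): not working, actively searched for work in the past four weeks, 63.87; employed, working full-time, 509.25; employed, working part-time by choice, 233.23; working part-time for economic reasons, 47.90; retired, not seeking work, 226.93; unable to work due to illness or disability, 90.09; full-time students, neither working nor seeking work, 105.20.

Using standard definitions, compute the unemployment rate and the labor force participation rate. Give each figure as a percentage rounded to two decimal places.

Unemployment rate ≈ 7.48%; labor force participation rate ≈ 66.92%.

Employed = 509.25 + 233.23 + 47.90 = 790.38 thousand (anyone who worked, including part-time for economic reasons, counts as employed).
Unemployed = 63.87 thousand.
Labor force = 790.38 + 63.87 = 854.25 thousand.
Not in labor force = 226.93 + 90.09 + 105.20 = 422.22 thousand (those not working and not actively searching are outside the labor force).
Civilian working-age population = 854.25 + 422.22 = 1,276.47 thousand.
Unemployment rate = 63.87 / 854.25 = 7.48%.
Labor force participation rate = 854.25 / 1,276.47 = 66.92%.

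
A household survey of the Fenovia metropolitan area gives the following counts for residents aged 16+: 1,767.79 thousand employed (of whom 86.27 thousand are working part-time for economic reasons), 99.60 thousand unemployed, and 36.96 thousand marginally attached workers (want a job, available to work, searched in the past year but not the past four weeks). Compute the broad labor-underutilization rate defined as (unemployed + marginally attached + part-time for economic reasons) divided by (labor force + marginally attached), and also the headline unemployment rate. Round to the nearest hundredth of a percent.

Broad underutilization rate ≈ 11.70%; headline unemployment rate ≈ 5.33%.

Labor force = 1,767.79 + 99.60 = 1,867.39 thousand.
Numerator = 99.60 + 36.96 + 86.27 = 222.83 thousand.
Denominator = 1,867.39 + 36.96 = 1,904.35 thousand.
Broad rate = 222.83 / 1,904.35 = 11.70%.
Headline unemployment rate = 99.60 / 1,867.39 = 5.33%.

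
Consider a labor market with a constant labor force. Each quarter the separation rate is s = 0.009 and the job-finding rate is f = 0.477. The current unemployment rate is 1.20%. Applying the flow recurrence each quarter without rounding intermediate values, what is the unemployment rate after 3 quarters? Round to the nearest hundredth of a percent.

Unemployment rate after three quarters ≈ 1.76%.

With a fixed labor force, u_{t+1} = u_t + s·(1−u_t) − f·u_t = u_t·(1−s−f) + s.
Here 1−s−f = 0.514 and s = 0.009.
u_1 = 0.012000 × 0.514 + 0.009 = 0.015168.
u_2 = 0.015168 × 0.514 + 0.009 = 0.016796.
u_3 = 0.016796 × 0.514 + 0.009 = 0.017633.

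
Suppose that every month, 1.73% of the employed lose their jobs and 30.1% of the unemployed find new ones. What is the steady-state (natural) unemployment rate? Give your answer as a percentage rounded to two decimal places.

Steady-state unemployment rate ≈ 5.44%.

At steady state the flows balance: s·E = f·U, so U/(E+U) = s/(s+f).
u* = 1.73 / (1.73 + 30.1) = 1.73 / 31.83 = 5.44%.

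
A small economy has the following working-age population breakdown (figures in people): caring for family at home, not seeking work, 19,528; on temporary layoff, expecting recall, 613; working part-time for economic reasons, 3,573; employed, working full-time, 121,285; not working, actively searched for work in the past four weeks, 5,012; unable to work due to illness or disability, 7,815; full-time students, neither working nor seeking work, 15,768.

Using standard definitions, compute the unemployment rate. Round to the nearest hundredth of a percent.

Unemployment rate ≈ 4.31%.

Employed = 3,573 + 121,285 = 124,858 (anyone who worked, including part-time for economic reasons, counts as employed).
Unemployed = 613 + 5,012 = 5,625 (jobless and actively searching, or on temporary layoff).
Labor force = 124,858 + 5,625 = 130,483.
Unemployment rate = 5,625 / 130,483 = 4.31%.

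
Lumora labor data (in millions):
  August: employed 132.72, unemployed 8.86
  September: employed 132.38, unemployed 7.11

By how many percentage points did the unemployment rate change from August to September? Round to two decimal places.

The unemployment rate changed by −1.16 percentage points.

August: labor force = 132.72 + 8.86 = 141.58; u = 8.86/141.58 = 6.26%.
September: labor force = 132.38 + 7.11 = 139.49; u = 7.11/139.49 = 5.10%.
Change = 5.10% − 6.26% = −1.16 pp.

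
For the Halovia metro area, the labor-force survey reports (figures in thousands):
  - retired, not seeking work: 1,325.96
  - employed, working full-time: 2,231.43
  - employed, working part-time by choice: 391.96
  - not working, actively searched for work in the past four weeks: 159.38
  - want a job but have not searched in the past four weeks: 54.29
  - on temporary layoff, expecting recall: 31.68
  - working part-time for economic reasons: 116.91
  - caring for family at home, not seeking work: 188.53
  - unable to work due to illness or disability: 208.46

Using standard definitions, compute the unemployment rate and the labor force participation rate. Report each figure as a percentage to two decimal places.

Employed = 2,231.43 + 391.96 + 116.91 = 2,740.30 thousand (anyone who worked, including part-time for economic reasons, counts as employed).
Unemployed = 159.38 + 31.68 = 191.06 thousand (jobless and actively searching, or on temporary layoff).
Labor force = 2,740.30 + 191.06 = 2,931.36 thousand.
Not in labor force = 1,325.96 + 54.29 + 188.53 + 208.46 = 1,777.24 thousand (those not working and not actively searching are outside the labor force — including those who want a job but have given up searching).
Civilian working-age population = 2,931.36 + 1,777.24 = 4,708.60 thousand.
Unemployment rate = 191.06 / 2,931.36 = 6.52%.
Labor force participation rate = 2,931.36 / 4,708.60 = 62.26%.

Unemployment rate ≈ 6.52%; labor force participation rate ≈ 62.26%.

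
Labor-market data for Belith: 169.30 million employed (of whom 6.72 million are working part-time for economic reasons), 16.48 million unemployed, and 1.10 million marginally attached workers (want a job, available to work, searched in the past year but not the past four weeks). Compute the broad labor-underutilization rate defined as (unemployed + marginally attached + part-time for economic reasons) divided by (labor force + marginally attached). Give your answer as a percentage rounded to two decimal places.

Labor force = 169.30 + 16.48 = 185.78 million.
Numerator = 16.48 + 1.10 + 6.72 = 24.30 million.
Denominator = 185.78 + 1.10 = 186.88 million.
Broad rate = 24.30 / 186.88 = 13.00%.

Broad underutilization rate ≈ 13.00%.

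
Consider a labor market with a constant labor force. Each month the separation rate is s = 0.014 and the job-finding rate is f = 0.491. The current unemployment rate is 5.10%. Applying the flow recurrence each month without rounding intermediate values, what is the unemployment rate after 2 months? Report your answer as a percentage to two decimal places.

Unemployment rate after two months ≈ 3.34%.

With a fixed labor force, u_{t+1} = u_t + s·(1−u_t) − f·u_t = u_t·(1−s−f) + s.
Here 1−s−f = 0.495 and s = 0.014.
u_1 = 0.051000 × 0.495 + 0.014 = 0.039245.
u_2 = 0.039245 × 0.495 + 0.014 = 0.033426.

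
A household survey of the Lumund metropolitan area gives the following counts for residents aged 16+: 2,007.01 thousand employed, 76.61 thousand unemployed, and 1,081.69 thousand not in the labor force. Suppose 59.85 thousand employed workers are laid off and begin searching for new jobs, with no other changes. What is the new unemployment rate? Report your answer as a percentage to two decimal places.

Initially, labor force = 2,007.01 + 76.61 = 2,083.62 thousand, so u = 76.61/2,083.62 = 3.68%.
After the change, employed falls and unemployed rises by 59.85; labor force unchanged → E = 1,947.16, U = 136.46, labor force = 2,083.62 thousand.
New unemployment rate = 136.46 / 2,083.62 = 6.55%.

New unemployment rate ≈ 6.55%.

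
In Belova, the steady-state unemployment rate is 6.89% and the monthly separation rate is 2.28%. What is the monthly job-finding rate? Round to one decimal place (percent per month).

Job-finding rate ≈ 30.8% per month.

From u* = s/(s+f): f = s·(1−u)/u.
f = 2.28 × (1 − 0.0689) / 0.0689 = 2.1229 / 0.0689 ≈ 30.8% per month.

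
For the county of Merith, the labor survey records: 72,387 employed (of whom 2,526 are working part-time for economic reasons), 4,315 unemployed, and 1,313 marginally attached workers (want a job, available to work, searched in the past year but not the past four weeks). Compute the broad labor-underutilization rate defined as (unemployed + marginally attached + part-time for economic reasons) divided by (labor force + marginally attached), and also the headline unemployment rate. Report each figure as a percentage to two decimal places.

Labor force = 72,387 + 4,315 = 76,702.
Numerator = 4,315 + 1,313 + 2,526 = 8,154.
Denominator = 76,702 + 1,313 = 78,015.
Broad rate = 8,154 / 78,015 = 10.45%.
Headline unemployment rate = 4,315 / 76,702 = 5.63%.

Broad underutilization rate ≈ 10.45%; headline unemployment rate ≈ 5.63%.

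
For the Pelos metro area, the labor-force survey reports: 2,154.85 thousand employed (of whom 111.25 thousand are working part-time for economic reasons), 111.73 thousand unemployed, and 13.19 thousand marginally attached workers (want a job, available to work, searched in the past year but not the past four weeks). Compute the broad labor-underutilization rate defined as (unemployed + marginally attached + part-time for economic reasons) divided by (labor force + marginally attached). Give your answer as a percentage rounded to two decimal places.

Labor force = 2,154.85 + 111.73 = 2,266.58 thousand.
Numerator = 111.73 + 13.19 + 111.25 = 236.17 thousand.
Denominator = 2,266.58 + 13.19 = 2,279.77 thousand.
Broad rate = 236.17 / 2,279.77 = 10.36%.

Broad underutilization rate ≈ 10.36%.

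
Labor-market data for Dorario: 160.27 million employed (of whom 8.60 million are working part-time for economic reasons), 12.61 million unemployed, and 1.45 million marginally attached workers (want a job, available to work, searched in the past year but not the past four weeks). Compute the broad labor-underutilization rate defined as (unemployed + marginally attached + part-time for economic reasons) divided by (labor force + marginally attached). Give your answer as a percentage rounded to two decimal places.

Broad underutilization rate ≈ 13.00%.

Labor force = 160.27 + 12.61 = 172.88 million.
Numerator = 12.61 + 1.45 + 8.60 = 22.66 million.
Denominator = 172.88 + 1.45 = 174.33 million.
Broad rate = 22.66 / 174.33 = 13.00%.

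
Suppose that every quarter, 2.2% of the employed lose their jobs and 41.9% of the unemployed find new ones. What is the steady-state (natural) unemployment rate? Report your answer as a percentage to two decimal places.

At steady state the flows balance: s·E = f·U, so U/(E+U) = s/(s+f).
u* = 2.2 / (2.2 + 41.9) = 2.2 / 44.10 = 4.99%.

Steady-state unemployment rate ≈ 4.99%.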